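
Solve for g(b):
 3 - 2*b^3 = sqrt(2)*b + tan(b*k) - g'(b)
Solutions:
 g(b) = C1 + b^4/2 + sqrt(2)*b^2/2 - 3*b + Piecewise((-log(cos(b*k))/k, Ne(k, 0)), (0, True))


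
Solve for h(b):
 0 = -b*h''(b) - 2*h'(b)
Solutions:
 h(b) = C1 + C2/b


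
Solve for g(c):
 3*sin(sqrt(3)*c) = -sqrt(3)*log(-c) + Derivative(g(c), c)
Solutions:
 g(c) = C1 + sqrt(3)*c*(log(-c) - 1) - sqrt(3)*cos(sqrt(3)*c)


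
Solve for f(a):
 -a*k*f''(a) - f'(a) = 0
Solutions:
 f(a) = C1 + a^(((re(k) - 1)*re(k) + im(k)^2)/(re(k)^2 + im(k)^2))*(C2*sin(log(a)*Abs(im(k))/(re(k)^2 + im(k)^2)) + C3*cos(log(a)*im(k)/(re(k)^2 + im(k)^2)))


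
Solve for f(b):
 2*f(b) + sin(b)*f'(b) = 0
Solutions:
 f(b) = C1*(cos(b) + 1)/(cos(b) - 1)


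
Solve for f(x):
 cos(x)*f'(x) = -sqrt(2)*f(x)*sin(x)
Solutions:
 f(x) = C1*cos(x)^(sqrt(2))


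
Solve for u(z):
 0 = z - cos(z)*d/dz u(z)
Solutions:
 u(z) = C1 + Integral(z/cos(z), z)


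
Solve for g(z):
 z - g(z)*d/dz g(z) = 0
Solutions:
 g(z) = -sqrt(C1 + z^2)
 g(z) = sqrt(C1 + z^2)


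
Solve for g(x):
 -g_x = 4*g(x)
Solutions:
 g(x) = C1*exp(-4*x)


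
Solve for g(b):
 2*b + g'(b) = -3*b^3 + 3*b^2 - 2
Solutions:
 g(b) = C1 - 3*b^4/4 + b^3 - b^2 - 2*b


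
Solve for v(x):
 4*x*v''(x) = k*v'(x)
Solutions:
 v(x) = C1 + x^(re(k)/4 + 1)*(C2*sin(log(x)*Abs(im(k))/4) + C3*cos(log(x)*im(k)/4))


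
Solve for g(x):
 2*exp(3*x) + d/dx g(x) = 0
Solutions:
 g(x) = C1 - 2*exp(3*x)/3


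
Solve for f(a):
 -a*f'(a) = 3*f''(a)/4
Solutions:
 f(a) = C1 + C2*erf(sqrt(6)*a/3)


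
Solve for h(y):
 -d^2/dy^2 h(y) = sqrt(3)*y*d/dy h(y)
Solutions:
 h(y) = C1 + C2*erf(sqrt(2)*3^(1/4)*y/2)


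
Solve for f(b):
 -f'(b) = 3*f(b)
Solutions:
 f(b) = C1*exp(-3*b)


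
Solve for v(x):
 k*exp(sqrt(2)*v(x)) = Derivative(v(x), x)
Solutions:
 v(x) = sqrt(2)*(2*log(-1/(C1 + k*x)) - log(2))/4


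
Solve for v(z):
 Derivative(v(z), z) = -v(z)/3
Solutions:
 v(z) = C1*exp(-z/3)


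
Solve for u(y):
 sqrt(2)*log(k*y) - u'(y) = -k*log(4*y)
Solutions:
 u(y) = C1 + y*(k + sqrt(2))*log(y) + y*(-k + 2*k*log(2) + sqrt(2)*log(k) - sqrt(2))


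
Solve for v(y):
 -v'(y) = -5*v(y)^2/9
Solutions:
 v(y) = -9/(C1 + 5*y)


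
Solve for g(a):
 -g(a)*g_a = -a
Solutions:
 g(a) = -sqrt(C1 + a^2)
 g(a) = sqrt(C1 + a^2)


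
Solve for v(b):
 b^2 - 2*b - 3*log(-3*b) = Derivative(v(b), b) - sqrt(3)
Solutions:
 v(b) = C1 + b^3/3 - b^2 - 3*b*log(-b) + b*(-3*log(3) + sqrt(3) + 3)


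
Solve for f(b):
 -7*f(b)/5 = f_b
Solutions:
 f(b) = C1*exp(-7*b/5)


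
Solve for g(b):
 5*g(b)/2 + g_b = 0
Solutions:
 g(b) = C1*exp(-5*b/2)


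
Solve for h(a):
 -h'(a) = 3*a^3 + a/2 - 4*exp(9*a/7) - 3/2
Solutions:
 h(a) = C1 - 3*a^4/4 - a^2/4 + 3*a/2 + 28*exp(9*a/7)/9


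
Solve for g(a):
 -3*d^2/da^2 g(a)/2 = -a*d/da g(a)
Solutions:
 g(a) = C1 + C2*erfi(sqrt(3)*a/3)


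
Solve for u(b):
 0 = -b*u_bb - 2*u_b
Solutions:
 u(b) = C1 + C2/b


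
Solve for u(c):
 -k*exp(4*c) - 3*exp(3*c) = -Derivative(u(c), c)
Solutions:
 u(c) = C1 + k*exp(4*c)/4 + exp(3*c)


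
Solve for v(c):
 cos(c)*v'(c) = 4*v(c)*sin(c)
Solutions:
 v(c) = C1/cos(c)^4


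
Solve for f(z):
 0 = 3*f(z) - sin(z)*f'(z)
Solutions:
 f(z) = C1*(cos(z) - 1)^(3/2)/(cos(z) + 1)^(3/2)


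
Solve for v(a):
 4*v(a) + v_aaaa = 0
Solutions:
 v(a) = (C1*sin(a) + C2*cos(a))*exp(-a) + (C3*sin(a) + C4*cos(a))*exp(a)


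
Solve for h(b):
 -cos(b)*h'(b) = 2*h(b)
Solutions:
 h(b) = C1*(sin(b) - 1)/(sin(b) + 1)


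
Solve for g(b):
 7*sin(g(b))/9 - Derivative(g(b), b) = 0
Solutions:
 -7*b/9 + log(cos(g(b)) - 1)/2 - log(cos(g(b)) + 1)/2 = C1


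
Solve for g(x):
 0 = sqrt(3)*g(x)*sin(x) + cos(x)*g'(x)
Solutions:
 g(x) = C1*cos(x)^(sqrt(3))


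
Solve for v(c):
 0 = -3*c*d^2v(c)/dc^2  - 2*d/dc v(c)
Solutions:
 v(c) = C1 + C2*c^(1/3)


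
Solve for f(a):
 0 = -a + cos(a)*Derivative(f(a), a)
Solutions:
 f(a) = C1 + Integral(a/cos(a), a)


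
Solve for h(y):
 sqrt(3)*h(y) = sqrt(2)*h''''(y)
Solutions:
 h(y) = C1*exp(-2^(7/8)*3^(1/8)*y/2) + C2*exp(2^(7/8)*3^(1/8)*y/2) + C3*sin(2^(7/8)*3^(1/8)*y/2) + C4*cos(2^(7/8)*3^(1/8)*y/2)


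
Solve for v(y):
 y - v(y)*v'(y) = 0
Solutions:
 v(y) = -sqrt(C1 + y^2)
 v(y) = sqrt(C1 + y^2)


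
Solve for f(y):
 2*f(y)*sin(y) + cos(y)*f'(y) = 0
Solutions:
 f(y) = C1*cos(y)^2


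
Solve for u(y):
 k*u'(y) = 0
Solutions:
 u(y) = C1


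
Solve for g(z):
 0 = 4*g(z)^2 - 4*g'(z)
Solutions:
 g(z) = -1/(C1 + z)


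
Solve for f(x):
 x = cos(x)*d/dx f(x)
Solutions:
 f(x) = C1 + Integral(x/cos(x), x)


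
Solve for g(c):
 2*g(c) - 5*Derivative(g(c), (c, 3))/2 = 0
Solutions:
 g(c) = C3*exp(10^(2/3)*c/5) + (C1*sin(10^(2/3)*sqrt(3)*c/10) + C2*cos(10^(2/3)*sqrt(3)*c/10))*exp(-10^(2/3)*c/10)


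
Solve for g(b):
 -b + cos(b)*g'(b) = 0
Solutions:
 g(b) = C1 + Integral(b/cos(b), b)


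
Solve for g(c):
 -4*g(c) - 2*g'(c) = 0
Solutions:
 g(c) = C1*exp(-2*c)


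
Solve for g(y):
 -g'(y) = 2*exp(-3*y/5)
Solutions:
 g(y) = C1 + 10*exp(-3*y/5)/3


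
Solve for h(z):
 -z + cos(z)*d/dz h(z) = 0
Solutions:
 h(z) = C1 + Integral(z/cos(z), z)


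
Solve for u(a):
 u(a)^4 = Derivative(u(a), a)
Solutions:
 u(a) = (-1/(C1 + 3*a))^(1/3)
 u(a) = (-1/(C1 + a))^(1/3)*(-3^(2/3) - 3*3^(1/6)*I)/6
 u(a) = (-1/(C1 + a))^(1/3)*(-3^(2/3) + 3*3^(1/6)*I)/6


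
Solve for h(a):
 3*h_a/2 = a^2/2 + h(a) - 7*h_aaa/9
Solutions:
 h(a) = C1*exp(42^(1/3)*a*(-3^(1/3)*(14 + sqrt(322))^(1/3) + 3*14^(1/3)/(14 + sqrt(322))^(1/3))/28)*sin(3*14^(1/3)*3^(1/6)*a*(14^(1/3)*3^(2/3)/(14 + sqrt(322))^(1/3) + (14 + sqrt(322))^(1/3))/28) + C2*exp(42^(1/3)*a*(-3^(1/3)*(14 + sqrt(322))^(1/3) + 3*14^(1/3)/(14 + sqrt(322))^(1/3))/28)*cos(3*14^(1/3)*3^(1/6)*a*(14^(1/3)*3^(2/3)/(14 + sqrt(322))^(1/3) + (14 + sqrt(322))^(1/3))/28) + C3*exp(-42^(1/3)*a*(-3^(1/3)*(14 + sqrt(322))^(1/3) + 3*14^(1/3)/(14 + sqrt(322))^(1/3))/14) - a^2/2 - 3*a/2 - 9/4


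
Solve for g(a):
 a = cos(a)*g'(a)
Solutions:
 g(a) = C1 + Integral(a/cos(a), a)


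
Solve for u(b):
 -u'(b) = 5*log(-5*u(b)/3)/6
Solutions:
 6*Integral(1/(log(-_y) - log(3) + log(5)), (_y, u(b)))/5 = C1 - b


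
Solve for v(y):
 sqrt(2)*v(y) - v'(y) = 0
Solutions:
 v(y) = C1*exp(sqrt(2)*y)


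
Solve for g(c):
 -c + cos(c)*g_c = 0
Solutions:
 g(c) = C1 + Integral(c/cos(c), c)


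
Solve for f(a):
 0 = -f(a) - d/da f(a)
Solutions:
 f(a) = C1*exp(-a)


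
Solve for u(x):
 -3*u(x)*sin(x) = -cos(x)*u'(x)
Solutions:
 u(x) = C1/cos(x)^3


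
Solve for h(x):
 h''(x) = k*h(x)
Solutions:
 h(x) = C1*exp(-sqrt(k)*x) + C2*exp(sqrt(k)*x)


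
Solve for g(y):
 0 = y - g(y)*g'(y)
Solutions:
 g(y) = -sqrt(C1 + y^2)
 g(y) = sqrt(C1 + y^2)


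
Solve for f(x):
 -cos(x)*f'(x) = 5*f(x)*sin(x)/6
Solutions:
 f(x) = C1*cos(x)^(5/6)


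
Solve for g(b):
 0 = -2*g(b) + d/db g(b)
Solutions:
 g(b) = C1*exp(2*b)


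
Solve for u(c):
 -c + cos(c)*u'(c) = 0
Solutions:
 u(c) = C1 + Integral(c/cos(c), c)


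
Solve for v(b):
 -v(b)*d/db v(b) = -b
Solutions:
 v(b) = -sqrt(C1 + b^2)
 v(b) = sqrt(C1 + b^2)


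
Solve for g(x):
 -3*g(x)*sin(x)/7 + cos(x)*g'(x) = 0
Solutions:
 g(x) = C1/cos(x)^(3/7)


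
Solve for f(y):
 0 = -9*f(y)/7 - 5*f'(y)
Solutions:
 f(y) = C1*exp(-9*y/35)


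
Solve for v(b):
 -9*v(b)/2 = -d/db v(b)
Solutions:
 v(b) = C1*exp(9*b/2)


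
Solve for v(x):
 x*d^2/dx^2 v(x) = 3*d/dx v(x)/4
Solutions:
 v(x) = C1 + C2*x^(7/4)


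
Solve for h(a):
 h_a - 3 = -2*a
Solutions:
 h(a) = C1 - a^2 + 3*a


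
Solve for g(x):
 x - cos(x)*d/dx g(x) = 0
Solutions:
 g(x) = C1 + Integral(x/cos(x), x)


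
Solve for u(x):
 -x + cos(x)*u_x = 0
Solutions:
 u(x) = C1 + Integral(x/cos(x), x)


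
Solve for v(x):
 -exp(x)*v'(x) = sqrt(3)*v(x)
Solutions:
 v(x) = C1*exp(sqrt(3)*exp(-x))


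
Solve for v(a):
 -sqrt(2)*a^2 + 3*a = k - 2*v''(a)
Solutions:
 v(a) = C1 + C2*a + sqrt(2)*a^4/24 - a^3/4 + a^2*k/4


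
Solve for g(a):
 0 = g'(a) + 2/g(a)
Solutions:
 g(a) = -sqrt(C1 - 4*a)
 g(a) = sqrt(C1 - 4*a)


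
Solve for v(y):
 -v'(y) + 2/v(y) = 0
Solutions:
 v(y) = -sqrt(C1 + 4*y)
 v(y) = sqrt(C1 + 4*y)


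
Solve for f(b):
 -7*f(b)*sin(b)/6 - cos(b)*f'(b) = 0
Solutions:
 f(b) = C1*cos(b)^(7/6)


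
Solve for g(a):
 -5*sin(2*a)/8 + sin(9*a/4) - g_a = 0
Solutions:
 g(a) = C1 + 5*cos(2*a)/16 - 4*cos(9*a/4)/9


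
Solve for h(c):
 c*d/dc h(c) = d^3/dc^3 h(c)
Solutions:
 h(c) = C1 + Integral(C2*airyai(c) + C3*airybi(c), c)


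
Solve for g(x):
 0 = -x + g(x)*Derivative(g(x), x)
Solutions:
 g(x) = -sqrt(C1 + x^2)
 g(x) = sqrt(C1 + x^2)


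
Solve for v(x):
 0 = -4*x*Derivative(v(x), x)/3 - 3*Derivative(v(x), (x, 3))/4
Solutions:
 v(x) = C1 + Integral(C2*airyai(-2*6^(1/3)*x/3) + C3*airybi(-2*6^(1/3)*x/3), x)


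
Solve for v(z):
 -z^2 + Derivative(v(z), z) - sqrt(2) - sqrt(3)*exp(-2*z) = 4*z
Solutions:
 v(z) = C1 + z^3/3 + 2*z^2 + sqrt(2)*z - sqrt(3)*exp(-2*z)/2


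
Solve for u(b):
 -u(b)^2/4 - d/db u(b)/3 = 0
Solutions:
 u(b) = 4/(C1 + 3*b)


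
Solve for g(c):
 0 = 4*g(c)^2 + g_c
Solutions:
 g(c) = 1/(C1 + 4*c)


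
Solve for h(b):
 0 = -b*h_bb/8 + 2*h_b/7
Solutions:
 h(b) = C1 + C2*b^(23/7)


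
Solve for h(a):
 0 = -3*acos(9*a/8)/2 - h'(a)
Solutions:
 h(a) = C1 - 3*a*acos(9*a/8)/2 + sqrt(64 - 81*a^2)/6


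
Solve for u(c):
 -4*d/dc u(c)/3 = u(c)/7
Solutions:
 u(c) = C1*exp(-3*c/28)


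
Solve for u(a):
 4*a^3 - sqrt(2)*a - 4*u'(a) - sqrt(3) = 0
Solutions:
 u(a) = C1 + a^4/4 - sqrt(2)*a^2/8 - sqrt(3)*a/4


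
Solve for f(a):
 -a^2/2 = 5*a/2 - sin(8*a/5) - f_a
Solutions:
 f(a) = C1 + a^3/6 + 5*a^2/4 + 5*cos(8*a/5)/8


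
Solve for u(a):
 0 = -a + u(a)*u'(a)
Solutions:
 u(a) = -sqrt(C1 + a^2)
 u(a) = sqrt(C1 + a^2)


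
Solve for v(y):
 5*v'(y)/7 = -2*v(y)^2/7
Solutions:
 v(y) = 5/(C1 + 2*y)


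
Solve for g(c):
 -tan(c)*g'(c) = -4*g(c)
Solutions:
 g(c) = C1*sin(c)^4


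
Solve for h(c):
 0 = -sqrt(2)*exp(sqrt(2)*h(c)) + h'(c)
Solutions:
 h(c) = sqrt(2)*(2*log(-1/(C1 + sqrt(2)*c)) - log(2))/4


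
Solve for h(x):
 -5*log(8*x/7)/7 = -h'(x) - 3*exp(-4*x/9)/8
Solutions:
 h(x) = C1 + 5*x*log(x)/7 + 5*x*(-log(7) - 1 + 3*log(2))/7 + 27*exp(-4*x/9)/32


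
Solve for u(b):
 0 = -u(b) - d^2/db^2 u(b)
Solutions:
 u(b) = C1*sin(b) + C2*cos(b)


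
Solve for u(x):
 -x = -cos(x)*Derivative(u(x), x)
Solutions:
 u(x) = C1 + Integral(x/cos(x), x)


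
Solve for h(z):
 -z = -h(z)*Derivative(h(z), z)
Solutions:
 h(z) = -sqrt(C1 + z^2)
 h(z) = sqrt(C1 + z^2)


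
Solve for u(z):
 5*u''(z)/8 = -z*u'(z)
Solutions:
 u(z) = C1 + C2*erf(2*sqrt(5)*z/5)


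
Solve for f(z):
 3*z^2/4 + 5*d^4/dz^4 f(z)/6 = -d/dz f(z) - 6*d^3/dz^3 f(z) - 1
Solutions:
 f(z) = C1 + C2*exp(z*(-24 + 48*3^(2/3)/(5*sqrt(1177) + 601)^(1/3) + 3^(1/3)*(5*sqrt(1177) + 601)^(1/3))/10)*sin(3^(1/6)*z*(-3^(2/3)*(5*sqrt(1177) + 601)^(1/3) + 144/(5*sqrt(1177) + 601)^(1/3))/10) + C3*exp(z*(-24 + 48*3^(2/3)/(5*sqrt(1177) + 601)^(1/3) + 3^(1/3)*(5*sqrt(1177) + 601)^(1/3))/10)*cos(3^(1/6)*z*(-3^(2/3)*(5*sqrt(1177) + 601)^(1/3) + 144/(5*sqrt(1177) + 601)^(1/3))/10) + C4*exp(-z*(48*3^(2/3)/(5*sqrt(1177) + 601)^(1/3) + 12 + 3^(1/3)*(5*sqrt(1177) + 601)^(1/3))/5) - z^3/4 + 8*z


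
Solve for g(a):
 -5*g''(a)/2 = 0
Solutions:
 g(a) = C1 + C2*a


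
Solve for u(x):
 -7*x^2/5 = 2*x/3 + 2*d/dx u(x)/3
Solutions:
 u(x) = C1 - 7*x^3/10 - x^2/2


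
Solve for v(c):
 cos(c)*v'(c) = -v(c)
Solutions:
 v(c) = C1*sqrt(sin(c) - 1)/sqrt(sin(c) + 1)


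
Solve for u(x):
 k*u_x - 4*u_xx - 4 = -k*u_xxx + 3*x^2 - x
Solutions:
 u(x) = C1 + C2*exp(x*(2 - sqrt(4 - k^2))/k) + C3*exp(x*(sqrt(4 - k^2) + 2)/k) + x^3/k - x^2/(2*k) - 2*x/k + 12*x^2/k^2 - 4*x/k^2 + 96*x/k^3


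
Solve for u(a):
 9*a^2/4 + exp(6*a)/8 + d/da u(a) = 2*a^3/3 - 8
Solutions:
 u(a) = C1 + a^4/6 - 3*a^3/4 - 8*a - exp(6*a)/48


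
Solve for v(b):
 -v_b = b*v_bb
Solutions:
 v(b) = C1 + C2*log(b)


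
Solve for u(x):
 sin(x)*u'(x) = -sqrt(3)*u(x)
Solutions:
 u(x) = C1*(cos(x) + 1)^(sqrt(3)/2)/(cos(x) - 1)^(sqrt(3)/2)


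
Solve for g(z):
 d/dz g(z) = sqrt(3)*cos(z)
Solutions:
 g(z) = C1 + sqrt(3)*sin(z)


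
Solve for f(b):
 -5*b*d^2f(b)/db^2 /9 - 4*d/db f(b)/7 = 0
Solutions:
 f(b) = C1 + C2/b^(1/35)


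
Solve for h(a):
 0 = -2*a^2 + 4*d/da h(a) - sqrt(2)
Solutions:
 h(a) = C1 + a^3/6 + sqrt(2)*a/4


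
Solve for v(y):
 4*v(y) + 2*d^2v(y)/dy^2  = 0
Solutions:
 v(y) = C1*sin(sqrt(2)*y) + C2*cos(sqrt(2)*y)


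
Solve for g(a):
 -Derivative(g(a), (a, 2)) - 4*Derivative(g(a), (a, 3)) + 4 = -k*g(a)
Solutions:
 g(a) = C1*exp(-a*((-216*k + sqrt((1 - 216*k)^2 - 1) + 1)^(1/3) + 1 + (-216*k + sqrt((1 - 216*k)^2 - 1) + 1)^(-1/3))/12) + C2*exp(a*((-216*k + sqrt((1 - 216*k)^2 - 1) + 1)^(1/3) - sqrt(3)*I*(-216*k + sqrt((1 - 216*k)^2 - 1) + 1)^(1/3) - 2 - 4/((-1 + sqrt(3)*I)*(-216*k + sqrt((1 - 216*k)^2 - 1) + 1)^(1/3)))/24) + C3*exp(a*((-216*k + sqrt((1 - 216*k)^2 - 1) + 1)^(1/3) + sqrt(3)*I*(-216*k + sqrt((1 - 216*k)^2 - 1) + 1)^(1/3) - 2 + 4/((1 + sqrt(3)*I)*(-216*k + sqrt((1 - 216*k)^2 - 1) + 1)^(1/3)))/24) - 4/k


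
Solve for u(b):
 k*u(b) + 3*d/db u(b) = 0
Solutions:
 u(b) = C1*exp(-b*k/3)


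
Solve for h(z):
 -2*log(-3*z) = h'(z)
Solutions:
 h(z) = C1 - 2*z*log(-z) + 2*z*(1 - log(3))


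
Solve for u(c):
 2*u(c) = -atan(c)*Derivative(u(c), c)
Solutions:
 u(c) = C1*exp(-2*Integral(1/atan(c), c))


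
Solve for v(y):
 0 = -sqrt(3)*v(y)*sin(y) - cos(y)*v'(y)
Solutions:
 v(y) = C1*cos(y)^(sqrt(3))


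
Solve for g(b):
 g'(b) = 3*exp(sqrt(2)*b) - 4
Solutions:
 g(b) = C1 - 4*b + 3*sqrt(2)*exp(sqrt(2)*b)/2


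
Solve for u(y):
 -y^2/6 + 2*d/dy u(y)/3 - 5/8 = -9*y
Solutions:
 u(y) = C1 + y^3/12 - 27*y^2/4 + 15*y/16


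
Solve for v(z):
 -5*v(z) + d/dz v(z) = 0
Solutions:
 v(z) = C1*exp(5*z)


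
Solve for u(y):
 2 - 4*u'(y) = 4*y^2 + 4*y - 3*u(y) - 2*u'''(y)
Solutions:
 u(y) = C1*exp(6^(1/3)*y*(4*6^(1/3)/(sqrt(345) + 27)^(1/3) + (sqrt(345) + 27)^(1/3))/12)*sin(2^(1/3)*3^(1/6)*y*(-3^(2/3)*(sqrt(345) + 27)^(1/3)/12 + 2^(1/3)/(sqrt(345) + 27)^(1/3))) + C2*exp(6^(1/3)*y*(4*6^(1/3)/(sqrt(345) + 27)^(1/3) + (sqrt(345) + 27)^(1/3))/12)*cos(2^(1/3)*3^(1/6)*y*(-3^(2/3)*(sqrt(345) + 27)^(1/3)/12 + 2^(1/3)/(sqrt(345) + 27)^(1/3))) + C3*exp(-6^(1/3)*y*(4*6^(1/3)/(sqrt(345) + 27)^(1/3) + (sqrt(345) + 27)^(1/3))/6) + 4*y^2/3 + 44*y/9 + 158/27


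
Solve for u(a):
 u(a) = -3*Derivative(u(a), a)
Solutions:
 u(a) = C1*exp(-a/3)


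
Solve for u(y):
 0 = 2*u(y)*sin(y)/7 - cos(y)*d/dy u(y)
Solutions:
 u(y) = C1/cos(y)^(2/7)


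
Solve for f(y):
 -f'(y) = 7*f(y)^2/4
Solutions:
 f(y) = 4/(C1 + 7*y)


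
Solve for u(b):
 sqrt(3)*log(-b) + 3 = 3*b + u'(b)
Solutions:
 u(b) = C1 - 3*b^2/2 + sqrt(3)*b*log(-b) + b*(3 - sqrt(3))


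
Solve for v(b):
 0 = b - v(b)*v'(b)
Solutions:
 v(b) = -sqrt(C1 + b^2)
 v(b) = sqrt(C1 + b^2)


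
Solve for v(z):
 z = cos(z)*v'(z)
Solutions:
 v(z) = C1 + Integral(z/cos(z), z)


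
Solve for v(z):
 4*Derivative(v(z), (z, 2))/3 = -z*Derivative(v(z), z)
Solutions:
 v(z) = C1 + C2*erf(sqrt(6)*z/4)


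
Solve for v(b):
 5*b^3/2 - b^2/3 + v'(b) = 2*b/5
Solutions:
 v(b) = C1 - 5*b^4/8 + b^3/9 + b^2/5


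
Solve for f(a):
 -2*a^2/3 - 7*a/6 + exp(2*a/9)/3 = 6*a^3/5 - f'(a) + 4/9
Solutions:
 f(a) = C1 + 3*a^4/10 + 2*a^3/9 + 7*a^2/12 + 4*a/9 - 3*exp(2*a/9)/2


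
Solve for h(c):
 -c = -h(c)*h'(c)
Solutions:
 h(c) = -sqrt(C1 + c^2)
 h(c) = sqrt(C1 + c^2)


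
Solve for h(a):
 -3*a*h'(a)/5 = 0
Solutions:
 h(a) = C1


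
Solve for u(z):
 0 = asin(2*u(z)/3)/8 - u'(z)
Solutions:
 Integral(1/asin(2*_y/3), (_y, u(z))) = C1 + z/8


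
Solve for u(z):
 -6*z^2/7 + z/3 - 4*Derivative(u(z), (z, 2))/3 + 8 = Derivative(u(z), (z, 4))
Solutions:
 u(z) = C1 + C2*z + C3*sin(2*sqrt(3)*z/3) + C4*cos(2*sqrt(3)*z/3) - 3*z^4/56 + z^3/24 + 195*z^2/56


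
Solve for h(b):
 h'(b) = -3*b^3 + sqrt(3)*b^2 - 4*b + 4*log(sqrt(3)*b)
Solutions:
 h(b) = C1 - 3*b^4/4 + sqrt(3)*b^3/3 - 2*b^2 + 4*b*log(b) - 4*b + b*log(9)


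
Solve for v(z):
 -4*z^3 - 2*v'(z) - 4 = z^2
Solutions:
 v(z) = C1 - z^4/2 - z^3/6 - 2*z


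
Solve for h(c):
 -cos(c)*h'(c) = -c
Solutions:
 h(c) = C1 + Integral(c/cos(c), c)


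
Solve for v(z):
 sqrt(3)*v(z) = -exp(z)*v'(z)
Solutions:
 v(z) = C1*exp(sqrt(3)*exp(-z))


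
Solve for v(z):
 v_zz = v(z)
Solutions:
 v(z) = C1*exp(-z) + C2*exp(z)


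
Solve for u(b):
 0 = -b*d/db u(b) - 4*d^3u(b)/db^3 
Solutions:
 u(b) = C1 + Integral(C2*airyai(-2^(1/3)*b/2) + C3*airybi(-2^(1/3)*b/2), b)


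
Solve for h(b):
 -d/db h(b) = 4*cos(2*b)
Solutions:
 h(b) = C1 - 2*sin(2*b)


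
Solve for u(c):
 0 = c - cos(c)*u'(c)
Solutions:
 u(c) = C1 + Integral(c/cos(c), c)


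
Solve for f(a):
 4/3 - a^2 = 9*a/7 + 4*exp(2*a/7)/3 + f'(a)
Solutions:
 f(a) = C1 - a^3/3 - 9*a^2/14 + 4*a/3 - 14*exp(2*a/7)/3


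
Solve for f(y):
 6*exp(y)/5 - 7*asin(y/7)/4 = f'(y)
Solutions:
 f(y) = C1 - 7*y*asin(y/7)/4 - 7*sqrt(49 - y^2)/4 + 6*exp(y)/5


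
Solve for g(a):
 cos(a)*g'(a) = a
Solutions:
 g(a) = C1 + Integral(a/cos(a), a)


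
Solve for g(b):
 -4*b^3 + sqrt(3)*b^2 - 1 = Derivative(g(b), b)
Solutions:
 g(b) = C1 - b^4 + sqrt(3)*b^3/3 - b


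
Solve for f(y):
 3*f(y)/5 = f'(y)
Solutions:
 f(y) = C1*exp(3*y/5)


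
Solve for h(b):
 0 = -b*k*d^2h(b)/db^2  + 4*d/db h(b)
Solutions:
 h(b) = C1 + b^(((re(k) + 4)*re(k) + im(k)^2)/(re(k)^2 + im(k)^2))*(C2*sin(4*log(b)*Abs(im(k))/(re(k)^2 + im(k)^2)) + C3*cos(4*log(b)*im(k)/(re(k)^2 + im(k)^2)))


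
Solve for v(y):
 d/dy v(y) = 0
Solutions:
 v(y) = C1


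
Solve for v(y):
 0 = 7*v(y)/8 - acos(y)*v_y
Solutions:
 v(y) = C1*exp(7*Integral(1/acos(y), y)/8)


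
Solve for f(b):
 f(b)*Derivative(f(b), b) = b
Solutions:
 f(b) = -sqrt(C1 + b^2)
 f(b) = sqrt(C1 + b^2)


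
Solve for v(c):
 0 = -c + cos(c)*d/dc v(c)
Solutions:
 v(c) = C1 + Integral(c/cos(c), c)


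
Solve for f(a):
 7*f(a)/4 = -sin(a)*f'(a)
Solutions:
 f(a) = C1*(cos(a) + 1)^(7/8)/(cos(a) - 1)^(7/8)


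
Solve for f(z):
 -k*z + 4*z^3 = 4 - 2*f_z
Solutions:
 f(z) = C1 + k*z^2/4 - z^4/2 + 2*z


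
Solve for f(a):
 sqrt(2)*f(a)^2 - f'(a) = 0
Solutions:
 f(a) = -1/(C1 + sqrt(2)*a)


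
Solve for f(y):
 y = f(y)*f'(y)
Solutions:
 f(y) = -sqrt(C1 + y^2)
 f(y) = sqrt(C1 + y^2)


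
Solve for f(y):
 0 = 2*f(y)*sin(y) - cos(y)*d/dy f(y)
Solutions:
 f(y) = C1/cos(y)^2


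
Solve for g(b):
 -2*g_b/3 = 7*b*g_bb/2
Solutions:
 g(b) = C1 + C2*b^(17/21)


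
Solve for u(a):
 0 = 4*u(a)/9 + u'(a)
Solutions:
 u(a) = C1*exp(-4*a/9)


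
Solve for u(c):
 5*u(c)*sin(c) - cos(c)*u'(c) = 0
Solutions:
 u(c) = C1/cos(c)^5


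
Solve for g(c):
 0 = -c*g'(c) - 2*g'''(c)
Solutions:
 g(c) = C1 + Integral(C2*airyai(-2^(2/3)*c/2) + C3*airybi(-2^(2/3)*c/2), c)


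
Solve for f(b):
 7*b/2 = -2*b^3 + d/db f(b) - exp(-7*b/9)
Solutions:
 f(b) = C1 + b^4/2 + 7*b^2/4 - 9*exp(-7*b/9)/7


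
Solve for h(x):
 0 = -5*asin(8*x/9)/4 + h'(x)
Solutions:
 h(x) = C1 + 5*x*asin(8*x/9)/4 + 5*sqrt(81 - 64*x^2)/32


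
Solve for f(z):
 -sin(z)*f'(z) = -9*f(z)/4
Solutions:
 f(z) = C1*(cos(z) - 1)^(9/8)/(cos(z) + 1)^(9/8)


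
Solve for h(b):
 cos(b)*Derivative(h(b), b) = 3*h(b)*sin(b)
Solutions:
 h(b) = C1/cos(b)^3


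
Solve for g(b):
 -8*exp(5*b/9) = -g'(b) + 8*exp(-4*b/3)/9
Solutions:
 g(b) = C1 + 72*exp(5*b/9)/5 - 2*exp(-4*b/3)/3


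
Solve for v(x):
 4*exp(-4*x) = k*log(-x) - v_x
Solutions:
 v(x) = C1 + k*x*log(-x) - k*x + exp(-4*x)


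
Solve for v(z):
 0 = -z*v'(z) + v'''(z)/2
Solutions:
 v(z) = C1 + Integral(C2*airyai(2^(1/3)*z) + C3*airybi(2^(1/3)*z), z)


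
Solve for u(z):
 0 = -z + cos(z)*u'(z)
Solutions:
 u(z) = C1 + Integral(z/cos(z), z)


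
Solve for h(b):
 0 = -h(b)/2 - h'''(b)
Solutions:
 h(b) = C3*exp(-2^(2/3)*b/2) + (C1*sin(2^(2/3)*sqrt(3)*b/4) + C2*cos(2^(2/3)*sqrt(3)*b/4))*exp(2^(2/3)*b/4)


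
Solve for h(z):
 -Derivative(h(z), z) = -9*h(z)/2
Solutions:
 h(z) = C1*exp(9*z/2)


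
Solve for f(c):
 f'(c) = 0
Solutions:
 f(c) = C1


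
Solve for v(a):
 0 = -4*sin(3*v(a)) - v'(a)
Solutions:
 v(a) = -acos((-C1 - exp(24*a))/(C1 - exp(24*a)))/3 + 2*pi/3
 v(a) = acos((-C1 - exp(24*a))/(C1 - exp(24*a)))/3


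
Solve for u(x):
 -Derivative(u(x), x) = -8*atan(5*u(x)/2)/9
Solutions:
 Integral(1/atan(5*_y/2), (_y, u(x))) = C1 + 8*x/9


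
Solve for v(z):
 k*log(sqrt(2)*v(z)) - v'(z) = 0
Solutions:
 Integral(1/(2*log(_y) + log(2)), (_y, v(z))) = C1 + k*z/2


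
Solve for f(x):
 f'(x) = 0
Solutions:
 f(x) = C1


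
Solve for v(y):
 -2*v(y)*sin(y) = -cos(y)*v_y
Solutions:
 v(y) = C1/cos(y)^2


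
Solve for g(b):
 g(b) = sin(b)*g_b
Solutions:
 g(b) = C1*sqrt(cos(b) - 1)/sqrt(cos(b) + 1)


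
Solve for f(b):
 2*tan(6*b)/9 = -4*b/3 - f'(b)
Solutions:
 f(b) = C1 - 2*b^2/3 + log(cos(6*b))/27


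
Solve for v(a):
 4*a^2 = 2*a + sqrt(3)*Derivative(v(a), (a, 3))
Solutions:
 v(a) = C1 + C2*a + C3*a^2 + sqrt(3)*a^5/45 - sqrt(3)*a^4/36


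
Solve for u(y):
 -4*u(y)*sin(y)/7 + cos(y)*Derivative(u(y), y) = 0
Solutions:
 u(y) = C1/cos(y)^(4/7)


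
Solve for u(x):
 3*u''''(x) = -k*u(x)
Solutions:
 u(x) = C1*exp(-3^(3/4)*x*(-k)^(1/4)/3) + C2*exp(3^(3/4)*x*(-k)^(1/4)/3) + C3*exp(-3^(3/4)*I*x*(-k)^(1/4)/3) + C4*exp(3^(3/4)*I*x*(-k)^(1/4)/3)


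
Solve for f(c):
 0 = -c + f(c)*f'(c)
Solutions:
 f(c) = -sqrt(C1 + c^2)
 f(c) = sqrt(C1 + c^2)


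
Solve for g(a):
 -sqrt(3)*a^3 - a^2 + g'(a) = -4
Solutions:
 g(a) = C1 + sqrt(3)*a^4/4 + a^3/3 - 4*a


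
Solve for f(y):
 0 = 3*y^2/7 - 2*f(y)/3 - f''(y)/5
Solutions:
 f(y) = C1*sin(sqrt(30)*y/3) + C2*cos(sqrt(30)*y/3) + 9*y^2/14 - 27/70


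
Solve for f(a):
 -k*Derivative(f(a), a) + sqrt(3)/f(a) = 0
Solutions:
 f(a) = -sqrt(C1 + 2*sqrt(3)*a/k)
 f(a) = sqrt(C1 + 2*sqrt(3)*a/k)


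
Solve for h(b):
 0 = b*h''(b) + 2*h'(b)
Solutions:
 h(b) = C1 + C2/b


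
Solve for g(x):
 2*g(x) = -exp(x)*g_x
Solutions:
 g(x) = C1*exp(2*exp(-x))


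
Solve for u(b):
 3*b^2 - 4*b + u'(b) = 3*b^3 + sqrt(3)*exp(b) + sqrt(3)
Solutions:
 u(b) = C1 + 3*b^4/4 - b^3 + 2*b^2 + sqrt(3)*b + sqrt(3)*exp(b)


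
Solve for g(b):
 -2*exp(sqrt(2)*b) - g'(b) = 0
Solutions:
 g(b) = C1 - sqrt(2)*exp(sqrt(2)*b)


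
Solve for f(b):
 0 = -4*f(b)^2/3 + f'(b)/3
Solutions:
 f(b) = -1/(C1 + 4*b)


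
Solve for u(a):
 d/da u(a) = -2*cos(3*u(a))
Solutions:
 u(a) = -asin((C1 + exp(12*a))/(C1 - exp(12*a)))/3 + pi/3
 u(a) = asin((C1 + exp(12*a))/(C1 - exp(12*a)))/3


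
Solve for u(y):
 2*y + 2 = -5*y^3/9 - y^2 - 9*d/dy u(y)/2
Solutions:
 u(y) = C1 - 5*y^4/162 - 2*y^3/27 - 2*y^2/9 - 4*y/9


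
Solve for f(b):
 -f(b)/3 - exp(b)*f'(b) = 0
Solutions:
 f(b) = C1*exp(exp(-b)/3)


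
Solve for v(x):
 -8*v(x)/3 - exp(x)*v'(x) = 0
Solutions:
 v(x) = C1*exp(8*exp(-x)/3)


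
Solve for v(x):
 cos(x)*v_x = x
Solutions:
 v(x) = C1 + Integral(x/cos(x), x)


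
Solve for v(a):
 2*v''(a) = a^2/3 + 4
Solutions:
 v(a) = C1 + C2*a + a^4/72 + a^2


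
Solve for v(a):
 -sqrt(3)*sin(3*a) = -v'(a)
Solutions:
 v(a) = C1 - sqrt(3)*cos(3*a)/3


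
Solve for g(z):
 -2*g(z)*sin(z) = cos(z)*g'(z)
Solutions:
 g(z) = C1*cos(z)^2


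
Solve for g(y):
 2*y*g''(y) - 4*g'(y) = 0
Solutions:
 g(y) = C1 + C2*y^3


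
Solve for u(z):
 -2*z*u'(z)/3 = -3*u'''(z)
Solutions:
 u(z) = C1 + Integral(C2*airyai(6^(1/3)*z/3) + C3*airybi(6^(1/3)*z/3), z)


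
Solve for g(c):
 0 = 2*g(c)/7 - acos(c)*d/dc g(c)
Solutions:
 g(c) = C1*exp(2*Integral(1/acos(c), c)/7)


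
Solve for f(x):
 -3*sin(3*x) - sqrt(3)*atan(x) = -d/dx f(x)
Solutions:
 f(x) = C1 + sqrt(3)*(x*atan(x) - log(x^2 + 1)/2) - cos(3*x)


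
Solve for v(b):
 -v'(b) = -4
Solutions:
 v(b) = C1 + 4*b


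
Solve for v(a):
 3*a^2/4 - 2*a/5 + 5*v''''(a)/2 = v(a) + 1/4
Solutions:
 v(a) = C1*exp(-2^(1/4)*5^(3/4)*a/5) + C2*exp(2^(1/4)*5^(3/4)*a/5) + C3*sin(2^(1/4)*5^(3/4)*a/5) + C4*cos(2^(1/4)*5^(3/4)*a/5) + 3*a^2/4 - 2*a/5 - 1/4


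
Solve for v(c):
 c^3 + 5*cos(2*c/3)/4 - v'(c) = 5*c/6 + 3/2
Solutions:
 v(c) = C1 + c^4/4 - 5*c^2/12 - 3*c/2 + 15*sin(2*c/3)/8


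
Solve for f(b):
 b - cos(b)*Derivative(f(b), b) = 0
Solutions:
 f(b) = C1 + Integral(b/cos(b), b)


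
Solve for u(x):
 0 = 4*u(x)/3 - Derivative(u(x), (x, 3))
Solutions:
 u(x) = C3*exp(6^(2/3)*x/3) + (C1*sin(2^(2/3)*3^(1/6)*x/2) + C2*cos(2^(2/3)*3^(1/6)*x/2))*exp(-6^(2/3)*x/6)


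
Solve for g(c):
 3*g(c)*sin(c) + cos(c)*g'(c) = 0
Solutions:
 g(c) = C1*cos(c)^3


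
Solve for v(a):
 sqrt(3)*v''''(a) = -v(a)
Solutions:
 v(a) = (C1*sin(sqrt(2)*3^(7/8)*a/6) + C2*cos(sqrt(2)*3^(7/8)*a/6))*exp(-sqrt(2)*3^(7/8)*a/6) + (C3*sin(sqrt(2)*3^(7/8)*a/6) + C4*cos(sqrt(2)*3^(7/8)*a/6))*exp(sqrt(2)*3^(7/8)*a/6)


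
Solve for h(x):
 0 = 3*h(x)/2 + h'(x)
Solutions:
 h(x) = C1*exp(-3*x/2)


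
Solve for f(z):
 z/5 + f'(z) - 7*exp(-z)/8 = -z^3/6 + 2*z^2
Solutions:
 f(z) = C1 - z^4/24 + 2*z^3/3 - z^2/10 - 7*exp(-z)/8


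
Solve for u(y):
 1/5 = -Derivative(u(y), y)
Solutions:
 u(y) = C1 - y/5


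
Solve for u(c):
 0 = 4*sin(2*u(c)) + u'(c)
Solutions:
 u(c) = pi - acos((-C1 - exp(16*c))/(C1 - exp(16*c)))/2
 u(c) = acos((-C1 - exp(16*c))/(C1 - exp(16*c)))/2


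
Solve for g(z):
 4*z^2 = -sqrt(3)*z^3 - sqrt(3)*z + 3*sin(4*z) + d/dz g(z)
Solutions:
 g(z) = C1 + sqrt(3)*z^4/4 + 4*z^3/3 + sqrt(3)*z^2/2 + 3*cos(4*z)/4


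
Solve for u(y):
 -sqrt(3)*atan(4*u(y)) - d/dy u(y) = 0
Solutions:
 Integral(1/atan(4*_y), (_y, u(y))) = C1 - sqrt(3)*y


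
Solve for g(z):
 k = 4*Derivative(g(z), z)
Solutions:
 g(z) = C1 + k*z/4


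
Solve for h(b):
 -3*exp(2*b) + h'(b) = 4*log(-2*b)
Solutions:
 h(b) = C1 + 4*b*log(-b) + 4*b*(-1 + log(2)) + 3*exp(2*b)/2


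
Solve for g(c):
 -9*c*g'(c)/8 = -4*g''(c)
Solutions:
 g(c) = C1 + C2*erfi(3*c/8)


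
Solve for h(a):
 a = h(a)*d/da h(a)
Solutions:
 h(a) = -sqrt(C1 + a^2)
 h(a) = sqrt(C1 + a^2)


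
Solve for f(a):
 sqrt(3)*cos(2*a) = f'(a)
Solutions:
 f(a) = C1 + sqrt(3)*sin(2*a)/2


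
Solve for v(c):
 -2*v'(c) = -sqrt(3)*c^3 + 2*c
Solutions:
 v(c) = C1 + sqrt(3)*c^4/8 - c^2/2


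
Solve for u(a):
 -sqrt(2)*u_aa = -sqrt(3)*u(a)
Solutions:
 u(a) = C1*exp(-2^(3/4)*3^(1/4)*a/2) + C2*exp(2^(3/4)*3^(1/4)*a/2)


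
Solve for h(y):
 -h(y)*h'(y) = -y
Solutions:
 h(y) = -sqrt(C1 + y^2)
 h(y) = sqrt(C1 + y^2)


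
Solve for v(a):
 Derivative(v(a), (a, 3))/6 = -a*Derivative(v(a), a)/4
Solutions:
 v(a) = C1 + Integral(C2*airyai(-2^(2/3)*3^(1/3)*a/2) + C3*airybi(-2^(2/3)*3^(1/3)*a/2), a)


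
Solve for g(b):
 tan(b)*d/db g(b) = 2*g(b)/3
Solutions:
 g(b) = C1*sin(b)^(2/3)


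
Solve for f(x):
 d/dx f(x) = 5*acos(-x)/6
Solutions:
 f(x) = C1 + 5*x*acos(-x)/6 + 5*sqrt(1 - x^2)/6


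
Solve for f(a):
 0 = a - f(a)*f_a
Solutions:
 f(a) = -sqrt(C1 + a^2)
 f(a) = sqrt(C1 + a^2)


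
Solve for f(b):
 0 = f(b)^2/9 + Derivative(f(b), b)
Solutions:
 f(b) = 9/(C1 + b)


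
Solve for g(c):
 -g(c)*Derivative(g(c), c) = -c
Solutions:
 g(c) = -sqrt(C1 + c^2)
 g(c) = sqrt(C1 + c^2)


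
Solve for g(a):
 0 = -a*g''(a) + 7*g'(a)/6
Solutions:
 g(a) = C1 + C2*a^(13/6)


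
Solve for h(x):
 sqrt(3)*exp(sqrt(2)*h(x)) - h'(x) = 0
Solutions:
 h(x) = sqrt(2)*(2*log(-1/(C1 + sqrt(3)*x)) - log(2))/4


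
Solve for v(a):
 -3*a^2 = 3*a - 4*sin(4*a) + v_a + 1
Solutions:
 v(a) = C1 - a^3 - 3*a^2/2 - a - cos(4*a)


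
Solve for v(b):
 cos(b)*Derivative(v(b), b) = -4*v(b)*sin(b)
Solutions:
 v(b) = C1*cos(b)^4


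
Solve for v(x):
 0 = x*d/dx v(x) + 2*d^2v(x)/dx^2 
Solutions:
 v(x) = C1 + C2*erf(x/2)


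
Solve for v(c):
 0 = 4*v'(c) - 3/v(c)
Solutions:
 v(c) = -sqrt(C1 + 6*c)/2
 v(c) = sqrt(C1 + 6*c)/2


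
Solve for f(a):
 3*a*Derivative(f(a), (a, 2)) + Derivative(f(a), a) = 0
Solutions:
 f(a) = C1 + C2*a^(2/3)


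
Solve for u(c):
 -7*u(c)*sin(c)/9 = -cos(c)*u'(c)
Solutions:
 u(c) = C1/cos(c)^(7/9)


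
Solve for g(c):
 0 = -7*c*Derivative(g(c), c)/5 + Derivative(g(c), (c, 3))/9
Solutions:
 g(c) = C1 + Integral(C2*airyai(5^(2/3)*63^(1/3)*c/5) + C3*airybi(5^(2/3)*63^(1/3)*c/5), c)


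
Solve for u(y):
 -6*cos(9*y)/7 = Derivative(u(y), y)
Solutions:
 u(y) = C1 - 2*sin(9*y)/21


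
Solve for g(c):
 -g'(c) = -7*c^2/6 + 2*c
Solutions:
 g(c) = C1 + 7*c^3/18 - c^2


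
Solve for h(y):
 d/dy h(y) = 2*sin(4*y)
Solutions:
 h(y) = C1 - cos(4*y)/2


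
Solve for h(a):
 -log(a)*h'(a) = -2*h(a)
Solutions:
 h(a) = C1*exp(2*li(a))


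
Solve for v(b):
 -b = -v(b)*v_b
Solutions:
 v(b) = -sqrt(C1 + b^2)
 v(b) = sqrt(C1 + b^2)


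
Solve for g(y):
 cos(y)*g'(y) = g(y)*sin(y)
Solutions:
 g(y) = C1/cos(y)


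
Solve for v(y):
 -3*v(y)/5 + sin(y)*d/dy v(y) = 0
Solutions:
 v(y) = C1*(cos(y) - 1)^(3/10)/(cos(y) + 1)^(3/10)


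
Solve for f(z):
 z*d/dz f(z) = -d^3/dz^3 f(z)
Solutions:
 f(z) = C1 + Integral(C2*airyai(-z) + C3*airybi(-z), z)


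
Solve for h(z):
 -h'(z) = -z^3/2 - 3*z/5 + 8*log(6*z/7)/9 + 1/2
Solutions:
 h(z) = C1 + z^4/8 + 3*z^2/10 - 8*z*log(z)/9 - 8*z*log(6)/9 + 7*z/18 + 8*z*log(7)/9


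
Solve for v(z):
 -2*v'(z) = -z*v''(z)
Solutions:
 v(z) = C1 + C2*z^3


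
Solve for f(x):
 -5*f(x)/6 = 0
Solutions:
 f(x) = 0


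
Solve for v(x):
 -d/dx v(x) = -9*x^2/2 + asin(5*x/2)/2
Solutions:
 v(x) = C1 + 3*x^3/2 - x*asin(5*x/2)/2 - sqrt(4 - 25*x^2)/10


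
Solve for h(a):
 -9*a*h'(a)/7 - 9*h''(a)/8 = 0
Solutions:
 h(a) = C1 + C2*erf(2*sqrt(7)*a/7)


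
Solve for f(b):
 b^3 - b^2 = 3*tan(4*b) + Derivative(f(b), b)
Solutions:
 f(b) = C1 + b^4/4 - b^3/3 + 3*log(cos(4*b))/4


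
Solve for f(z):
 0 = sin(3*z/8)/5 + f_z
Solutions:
 f(z) = C1 + 8*cos(3*z/8)/15


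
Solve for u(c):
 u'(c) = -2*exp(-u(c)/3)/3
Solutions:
 u(c) = 3*log(C1 - 2*c/9)


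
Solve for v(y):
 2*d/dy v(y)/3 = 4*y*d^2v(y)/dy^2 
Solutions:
 v(y) = C1 + C2*y^(7/6)


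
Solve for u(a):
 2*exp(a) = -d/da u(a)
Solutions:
 u(a) = C1 - 2*exp(a)


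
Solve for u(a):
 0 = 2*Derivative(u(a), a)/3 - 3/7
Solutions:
 u(a) = C1 + 9*a/14


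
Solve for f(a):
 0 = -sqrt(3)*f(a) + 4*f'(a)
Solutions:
 f(a) = C1*exp(sqrt(3)*a/4)


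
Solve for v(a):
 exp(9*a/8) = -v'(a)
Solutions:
 v(a) = C1 - 8*exp(9*a/8)/9


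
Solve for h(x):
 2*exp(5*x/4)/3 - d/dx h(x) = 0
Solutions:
 h(x) = C1 + 8*exp(5*x/4)/15


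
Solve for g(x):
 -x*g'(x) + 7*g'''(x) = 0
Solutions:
 g(x) = C1 + Integral(C2*airyai(7^(2/3)*x/7) + C3*airybi(7^(2/3)*x/7), x)


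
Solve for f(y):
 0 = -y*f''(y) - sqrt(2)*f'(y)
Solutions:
 f(y) = C1 + C2*y^(1 - sqrt(2))


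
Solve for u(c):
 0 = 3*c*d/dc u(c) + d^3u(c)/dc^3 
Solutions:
 u(c) = C1 + Integral(C2*airyai(-3^(1/3)*c) + C3*airybi(-3^(1/3)*c), c)


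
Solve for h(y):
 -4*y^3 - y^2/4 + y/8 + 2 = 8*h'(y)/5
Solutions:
 h(y) = C1 - 5*y^4/8 - 5*y^3/96 + 5*y^2/128 + 5*y/4


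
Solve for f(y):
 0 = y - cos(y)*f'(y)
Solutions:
 f(y) = C1 + Integral(y/cos(y), y)


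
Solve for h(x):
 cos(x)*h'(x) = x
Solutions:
 h(x) = C1 + Integral(x/cos(x), x)


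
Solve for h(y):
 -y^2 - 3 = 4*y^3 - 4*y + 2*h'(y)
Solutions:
 h(y) = C1 - y^4/2 - y^3/6 + y^2 - 3*y/2


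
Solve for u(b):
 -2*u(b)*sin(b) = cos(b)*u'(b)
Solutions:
 u(b) = C1*cos(b)^2


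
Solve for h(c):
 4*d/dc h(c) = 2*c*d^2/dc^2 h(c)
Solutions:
 h(c) = C1 + C2*c^3


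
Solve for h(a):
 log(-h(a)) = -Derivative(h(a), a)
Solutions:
 -li(-h(a)) = C1 - a


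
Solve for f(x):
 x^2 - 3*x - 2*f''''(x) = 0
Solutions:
 f(x) = C1 + C2*x + C3*x^2 + C4*x^3 + x^6/720 - x^5/80


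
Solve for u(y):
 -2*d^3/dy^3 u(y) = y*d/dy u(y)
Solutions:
 u(y) = C1 + Integral(C2*airyai(-2^(2/3)*y/2) + C3*airybi(-2^(2/3)*y/2), y)


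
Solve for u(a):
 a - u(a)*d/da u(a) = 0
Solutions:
 u(a) = -sqrt(C1 + a^2)
 u(a) = sqrt(C1 + a^2)


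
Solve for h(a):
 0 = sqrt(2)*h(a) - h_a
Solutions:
 h(a) = C1*exp(sqrt(2)*a)


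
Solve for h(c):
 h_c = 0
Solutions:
 h(c) = C1


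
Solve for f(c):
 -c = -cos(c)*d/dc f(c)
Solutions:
 f(c) = C1 + Integral(c/cos(c), c)


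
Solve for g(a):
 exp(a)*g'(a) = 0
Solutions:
 g(a) = C1


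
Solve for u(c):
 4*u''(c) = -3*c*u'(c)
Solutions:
 u(c) = C1 + C2*erf(sqrt(6)*c/4)


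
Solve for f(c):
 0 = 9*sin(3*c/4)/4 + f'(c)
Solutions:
 f(c) = C1 + 3*cos(3*c/4)


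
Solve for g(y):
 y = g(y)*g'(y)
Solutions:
 g(y) = -sqrt(C1 + y^2)
 g(y) = sqrt(C1 + y^2)


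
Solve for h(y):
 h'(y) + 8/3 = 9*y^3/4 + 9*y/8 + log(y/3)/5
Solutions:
 h(y) = C1 + 9*y^4/16 + 9*y^2/16 + y*log(y)/5 - 43*y/15 - y*log(3)/5


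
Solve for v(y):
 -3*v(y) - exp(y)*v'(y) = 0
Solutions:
 v(y) = C1*exp(3*exp(-y))


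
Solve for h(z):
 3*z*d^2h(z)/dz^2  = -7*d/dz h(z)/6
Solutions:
 h(z) = C1 + C2*z^(11/18)


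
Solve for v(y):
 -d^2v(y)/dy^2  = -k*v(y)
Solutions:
 v(y) = C1*exp(-sqrt(k)*y) + C2*exp(sqrt(k)*y)


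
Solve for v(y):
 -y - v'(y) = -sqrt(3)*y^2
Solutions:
 v(y) = C1 + sqrt(3)*y^3/3 - y^2/2


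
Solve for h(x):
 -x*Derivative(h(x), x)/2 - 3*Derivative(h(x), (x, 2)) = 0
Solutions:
 h(x) = C1 + C2*erf(sqrt(3)*x/6)


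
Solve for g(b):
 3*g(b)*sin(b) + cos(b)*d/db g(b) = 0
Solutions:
 g(b) = C1*cos(b)^3


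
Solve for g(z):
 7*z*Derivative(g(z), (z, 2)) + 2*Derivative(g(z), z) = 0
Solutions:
 g(z) = C1 + C2*z^(5/7)


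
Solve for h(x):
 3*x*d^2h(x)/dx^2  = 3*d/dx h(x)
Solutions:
 h(x) = C1 + C2*x^2


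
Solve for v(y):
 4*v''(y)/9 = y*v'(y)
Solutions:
 v(y) = C1 + C2*erfi(3*sqrt(2)*y/4)


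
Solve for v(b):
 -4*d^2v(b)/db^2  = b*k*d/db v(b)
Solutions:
 v(b) = Piecewise((-sqrt(2)*sqrt(pi)*C1*erf(sqrt(2)*b*sqrt(k)/4)/sqrt(k) - C2, (k > 0) | (k < 0)), (-C1*b - C2, True))


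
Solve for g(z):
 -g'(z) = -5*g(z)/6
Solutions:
 g(z) = C1*exp(5*z/6)


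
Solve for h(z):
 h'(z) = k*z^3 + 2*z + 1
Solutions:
 h(z) = C1 + k*z^4/4 + z^2 + z


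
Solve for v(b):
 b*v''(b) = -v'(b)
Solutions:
 v(b) = C1 + C2*log(b)


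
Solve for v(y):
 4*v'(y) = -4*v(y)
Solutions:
 v(y) = C1*exp(-y)


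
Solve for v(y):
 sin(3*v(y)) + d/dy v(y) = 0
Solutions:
 v(y) = -acos((-C1 - exp(6*y))/(C1 - exp(6*y)))/3 + 2*pi/3
 v(y) = acos((-C1 - exp(6*y))/(C1 - exp(6*y)))/3


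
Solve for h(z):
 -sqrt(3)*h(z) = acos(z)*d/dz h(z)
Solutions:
 h(z) = C1*exp(-sqrt(3)*Integral(1/acos(z), z))


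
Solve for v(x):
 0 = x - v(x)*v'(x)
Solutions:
 v(x) = -sqrt(C1 + x^2)
 v(x) = sqrt(C1 + x^2)


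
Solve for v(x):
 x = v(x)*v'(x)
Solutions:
 v(x) = -sqrt(C1 + x^2)
 v(x) = sqrt(C1 + x^2)


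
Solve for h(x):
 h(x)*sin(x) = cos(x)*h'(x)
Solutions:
 h(x) = C1/cos(x)


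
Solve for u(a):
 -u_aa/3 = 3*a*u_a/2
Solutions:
 u(a) = C1 + C2*erf(3*a/2)


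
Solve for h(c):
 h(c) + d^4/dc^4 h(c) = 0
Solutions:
 h(c) = (C1*sin(sqrt(2)*c/2) + C2*cos(sqrt(2)*c/2))*exp(-sqrt(2)*c/2) + (C3*sin(sqrt(2)*c/2) + C4*cos(sqrt(2)*c/2))*exp(sqrt(2)*c/2)


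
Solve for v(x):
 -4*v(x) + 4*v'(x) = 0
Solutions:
 v(x) = C1*exp(x)


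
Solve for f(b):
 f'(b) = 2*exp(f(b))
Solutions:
 f(b) = log(-1/(C1 + 2*b))


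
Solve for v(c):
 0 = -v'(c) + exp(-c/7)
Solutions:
 v(c) = C1 - 7*exp(-c/7)


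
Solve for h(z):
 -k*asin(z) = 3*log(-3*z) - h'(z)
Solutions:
 h(z) = C1 + k*(z*asin(z) + sqrt(1 - z^2)) + 3*z*log(-z) - 3*z + 3*z*log(3)


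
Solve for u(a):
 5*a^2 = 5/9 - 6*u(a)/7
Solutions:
 u(a) = 35/54 - 35*a^2/6


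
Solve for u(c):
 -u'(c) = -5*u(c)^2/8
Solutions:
 u(c) = -8/(C1 + 5*c)


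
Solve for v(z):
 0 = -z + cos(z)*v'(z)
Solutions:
 v(z) = C1 + Integral(z/cos(z), z)


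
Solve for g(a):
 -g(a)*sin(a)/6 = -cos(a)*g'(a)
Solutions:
 g(a) = C1/cos(a)^(1/6)


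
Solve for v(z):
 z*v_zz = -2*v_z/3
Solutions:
 v(z) = C1 + C2*z^(1/3)


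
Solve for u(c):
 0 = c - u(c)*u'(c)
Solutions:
 u(c) = -sqrt(C1 + c^2)
 u(c) = sqrt(C1 + c^2)


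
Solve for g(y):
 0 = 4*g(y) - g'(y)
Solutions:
 g(y) = C1*exp(4*y)


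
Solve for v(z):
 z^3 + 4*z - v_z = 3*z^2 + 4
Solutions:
 v(z) = C1 + z^4/4 - z^3 + 2*z^2 - 4*z


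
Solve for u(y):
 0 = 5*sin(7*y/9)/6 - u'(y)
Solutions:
 u(y) = C1 - 15*cos(7*y/9)/14


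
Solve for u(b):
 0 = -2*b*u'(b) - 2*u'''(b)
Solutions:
 u(b) = C1 + Integral(C2*airyai(-b) + C3*airybi(-b), b)


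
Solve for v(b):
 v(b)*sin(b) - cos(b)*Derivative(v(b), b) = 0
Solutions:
 v(b) = C1/cos(b)


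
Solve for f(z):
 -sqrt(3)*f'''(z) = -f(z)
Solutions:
 f(z) = C3*exp(3^(5/6)*z/3) + (C1*sin(3^(1/3)*z/2) + C2*cos(3^(1/3)*z/2))*exp(-3^(5/6)*z/6)


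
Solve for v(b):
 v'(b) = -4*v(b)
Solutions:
 v(b) = C1*exp(-4*b)


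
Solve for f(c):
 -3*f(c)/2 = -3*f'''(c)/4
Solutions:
 f(c) = C3*exp(2^(1/3)*c) + (C1*sin(2^(1/3)*sqrt(3)*c/2) + C2*cos(2^(1/3)*sqrt(3)*c/2))*exp(-2^(1/3)*c/2)


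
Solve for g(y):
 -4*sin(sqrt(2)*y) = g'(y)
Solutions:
 g(y) = C1 + 2*sqrt(2)*cos(sqrt(2)*y)


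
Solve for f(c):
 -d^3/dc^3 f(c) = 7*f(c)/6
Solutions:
 f(c) = C3*exp(-6^(2/3)*7^(1/3)*c/6) + (C1*sin(2^(2/3)*3^(1/6)*7^(1/3)*c/4) + C2*cos(2^(2/3)*3^(1/6)*7^(1/3)*c/4))*exp(6^(2/3)*7^(1/3)*c/12)


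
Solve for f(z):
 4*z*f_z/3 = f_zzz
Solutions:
 f(z) = C1 + Integral(C2*airyai(6^(2/3)*z/3) + C3*airybi(6^(2/3)*z/3), z)


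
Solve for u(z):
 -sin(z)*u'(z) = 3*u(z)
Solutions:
 u(z) = C1*(cos(z) + 1)^(3/2)/(cos(z) - 1)^(3/2)


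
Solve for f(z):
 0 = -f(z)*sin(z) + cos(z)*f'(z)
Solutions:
 f(z) = C1/cos(z)


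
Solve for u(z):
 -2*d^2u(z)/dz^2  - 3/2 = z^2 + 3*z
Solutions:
 u(z) = C1 + C2*z - z^4/24 - z^3/4 - 3*z^2/8


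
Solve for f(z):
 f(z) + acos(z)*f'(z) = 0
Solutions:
 f(z) = C1*exp(-Integral(1/acos(z), z))


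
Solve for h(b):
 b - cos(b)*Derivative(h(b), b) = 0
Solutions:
 h(b) = C1 + Integral(b/cos(b), b)


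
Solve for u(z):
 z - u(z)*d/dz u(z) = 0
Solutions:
 u(z) = -sqrt(C1 + z^2)
 u(z) = sqrt(C1 + z^2)


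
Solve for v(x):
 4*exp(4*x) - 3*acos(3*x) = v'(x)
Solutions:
 v(x) = C1 - 3*x*acos(3*x) + sqrt(1 - 9*x^2) + exp(4*x)


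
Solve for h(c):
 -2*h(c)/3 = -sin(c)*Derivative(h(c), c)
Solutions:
 h(c) = C1*(cos(c) - 1)^(1/3)/(cos(c) + 1)^(1/3)


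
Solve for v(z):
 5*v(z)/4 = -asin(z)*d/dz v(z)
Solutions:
 v(z) = C1*exp(-5*Integral(1/asin(z), z)/4)


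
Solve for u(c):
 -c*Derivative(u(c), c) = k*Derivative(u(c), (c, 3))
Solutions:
 u(c) = C1 + Integral(C2*airyai(c*(-1/k)^(1/3)) + C3*airybi(c*(-1/k)^(1/3)), c)


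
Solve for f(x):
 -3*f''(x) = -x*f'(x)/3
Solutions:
 f(x) = C1 + C2*erfi(sqrt(2)*x/6)


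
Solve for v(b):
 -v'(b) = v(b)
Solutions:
 v(b) = C1*exp(-b)
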